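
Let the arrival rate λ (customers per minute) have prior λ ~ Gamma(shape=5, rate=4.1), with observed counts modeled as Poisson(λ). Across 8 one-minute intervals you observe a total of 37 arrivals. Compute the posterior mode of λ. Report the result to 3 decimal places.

Σxᵢ = 37, n = 8.
Posterior ∝ λ^4e^(−4.1λ) · λ^37e^(−8λ) = λ^41e^(−12.1λ), i.e. Gamma(shape=42, rate=12.1).
The mode of a Gamma(a, b) with a ≥ 1 (shape–rate) is (a−1)/b = 41/12.1 ≈ 3.388.

λ̂_MAP = 3.388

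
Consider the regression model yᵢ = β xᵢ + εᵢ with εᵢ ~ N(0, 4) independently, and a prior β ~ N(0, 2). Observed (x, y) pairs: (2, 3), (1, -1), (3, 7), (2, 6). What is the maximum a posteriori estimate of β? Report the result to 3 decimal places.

log p(β | y) = −Σ(yᵢ − βxᵢ)²/(2·4) − β²/(2·2) + const.
Setting the derivative to zero: Σxᵢ(yᵢ − βxᵢ)/4 − β/2 = 0, so β = Σxᵢyᵢ / (Σxᵢ² + σ²/τ²).
Σxᵢyᵢ = 2·3 + 1·(-1) + 3·7 + 2·6 = 38; Σxᵢ² = 18; σ²/τ² = 2.
β̂_MAP = 38 / (18 + 2) = 38/20 ≈ 1.900.

β̂_MAP = 1.900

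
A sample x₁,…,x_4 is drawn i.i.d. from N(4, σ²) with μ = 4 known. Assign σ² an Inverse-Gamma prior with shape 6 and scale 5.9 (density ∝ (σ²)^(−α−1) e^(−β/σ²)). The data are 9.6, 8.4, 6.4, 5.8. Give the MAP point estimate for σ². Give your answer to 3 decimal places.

Sum of squared deviations about the known mean: SS = (9.6−4)² + (8.4−4)² + (6.4−4)² + (5.8−4)² = 59.72.
The Normal likelihood contributes (σ²)^(−n/2) exp(−SS/(2σ²)), so the posterior is Inverse-Gamma(α + n/2, β + SS/2) = Inverse-Gamma(8, 35.76).
The mode of Inverse-Gamma(a, b) is b/(a+1) = 35.76/9 ≈ 3.973.

σ̂²_MAP = 3.973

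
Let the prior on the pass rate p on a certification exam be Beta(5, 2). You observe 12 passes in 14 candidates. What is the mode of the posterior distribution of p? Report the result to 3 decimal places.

p̂_MAP = 0.842

Prior: Beta(5, 2).
Data: 12 successes in 14 trials. The binomial likelihood contributes p^12(1−p)^2, so the posterior is Beta(5+12, 2+2) = Beta(17, 4).
For Beta(a, b) with a, b > 1 the mode is (a−1)/(a+b−2) = 16/19 ≈ 0.842.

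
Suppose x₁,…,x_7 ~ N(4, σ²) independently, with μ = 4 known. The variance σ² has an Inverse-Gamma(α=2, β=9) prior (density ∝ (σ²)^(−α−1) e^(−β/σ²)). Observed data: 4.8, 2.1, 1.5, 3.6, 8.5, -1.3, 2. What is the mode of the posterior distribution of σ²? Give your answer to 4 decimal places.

Sum of squared deviations about the known mean: SS = (4.8−4)² + (2.1−4)² + (1.5−4)² + (3.6−4)² + (8.5−4)² + (-1.3−4)² + (2−4)² = 63.
The Normal likelihood contributes (σ²)^(−n/2) exp(−SS/(2σ²)), so the posterior is Inverse-Gamma(α + n/2, β + SS/2) = Inverse-Gamma(5.5, 40.5).
The mode of Inverse-Gamma(a, b) is b/(a+1) = 40.5/6.5 ≈ 6.2308.

σ̂²_MAP = 6.2308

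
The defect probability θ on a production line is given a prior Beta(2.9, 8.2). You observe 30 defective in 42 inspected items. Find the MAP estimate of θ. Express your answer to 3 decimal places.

Prior: Beta(2.9, 8.2).
Data: 30 successes in 42 trials. The binomial likelihood contributes θ^30(1−θ)^12, so the posterior is Beta(2.9+30, 8.2+12) = Beta(32.9, 20.2).
For Beta(a, b) with a, b > 1 the mode is (a−1)/(a+b−2) = 31.9/51.1 ≈ 0.624.

θ̂_MAP = 0.624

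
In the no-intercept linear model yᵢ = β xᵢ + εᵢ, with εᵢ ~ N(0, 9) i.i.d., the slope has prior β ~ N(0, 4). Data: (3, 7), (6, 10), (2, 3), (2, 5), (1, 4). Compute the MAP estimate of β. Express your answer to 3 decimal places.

log p(β | y) = −Σ(yᵢ − βxᵢ)²/(2·9) − β²/(2·4) + const.
Setting the derivative to zero: Σxᵢ(yᵢ − βxᵢ)/9 − β/4 = 0, so β = Σxᵢyᵢ / (Σxᵢ² + σ²/τ²).
Σxᵢyᵢ = 3·7 + 6·10 + 2·3 + 2·5 + 1·4 = 101; Σxᵢ² = 54; σ²/τ² = 2.25.
β̂_MAP = 101 / (54 + 2.25) = 101/56.25 ≈ 1.796.

β̂_MAP = 1.796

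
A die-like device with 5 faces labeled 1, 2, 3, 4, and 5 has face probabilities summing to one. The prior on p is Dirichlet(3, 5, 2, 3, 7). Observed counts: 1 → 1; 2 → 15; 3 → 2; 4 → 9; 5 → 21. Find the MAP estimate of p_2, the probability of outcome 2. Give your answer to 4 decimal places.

The posterior is Dirichlet(αᵢ + nᵢ) = Dirichlet(4, 20, 4, 12, 28).
For a Dirichlet(a₁,…,a_K) with all aᵢ > 1, the mode has j-th component (aⱼ − 1)/(Σaᵢ − K).
Here Σaᵢ = 68 and K = 5, so p_2 = (20 − 1)/(68 − 5) = 19/63 ≈ 0.3016.

MAP estimate: 0.3016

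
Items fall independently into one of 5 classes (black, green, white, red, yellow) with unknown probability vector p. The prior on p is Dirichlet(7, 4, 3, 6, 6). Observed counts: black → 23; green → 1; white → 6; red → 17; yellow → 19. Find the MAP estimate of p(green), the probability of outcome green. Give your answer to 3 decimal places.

MAP estimate of p(green) = 0.046

The posterior is Dirichlet(αᵢ + nᵢ) = Dirichlet(30, 5, 9, 23, 25).
For a Dirichlet(a₁,…,a_K) with all aᵢ > 1, the mode has j-th component (aⱼ − 1)/(Σaᵢ − K).
Here Σaᵢ = 92 and K = 5, so p(green) = (5 − 1)/(92 − 5) = 4/87 ≈ 0.046.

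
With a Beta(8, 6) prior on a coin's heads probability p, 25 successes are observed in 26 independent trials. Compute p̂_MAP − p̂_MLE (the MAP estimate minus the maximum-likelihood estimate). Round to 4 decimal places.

MAP − MLE = -0.1194

Posterior is Beta(33, 7); MAP = (33−1)/(40−2) = 32/38 ≈ 0.84211.
MLE ignores the prior: p̂_MLE = k/n = 25/26 ≈ 0.96154.
Difference = 32/38 − 25/26 = -59/494 ≈ -0.1194.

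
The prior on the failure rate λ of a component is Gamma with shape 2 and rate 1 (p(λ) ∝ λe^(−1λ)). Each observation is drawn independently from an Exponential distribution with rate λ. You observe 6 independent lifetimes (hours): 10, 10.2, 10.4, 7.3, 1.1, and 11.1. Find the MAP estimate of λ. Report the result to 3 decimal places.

The Exponential(rate=λ) likelihood is ∝ λ^n e^(−λΣtᵢ). Here n = 6 and Σtᵢ = 10 + 10.2 + 10.4 + 7.3 + 1.1 + 11.1 = 50.1.
Posterior ∝ λe^(−1λ) · λ^6e^(−50.1λ) = λ^7e^(−51.1λ), i.e. Gamma(8, 51.1).
Mode = (a−1)/b = 7/51.1 ≈ 0.137.

λ̂_MAP = 0.137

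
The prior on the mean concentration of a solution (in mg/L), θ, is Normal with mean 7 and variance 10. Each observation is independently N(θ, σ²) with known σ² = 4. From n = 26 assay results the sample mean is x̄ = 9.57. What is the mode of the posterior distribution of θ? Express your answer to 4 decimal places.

θ̂_MAP = 9.5311

n = 26, x̄ = 9.57.
For a Normal prior and Normal likelihood with known variance, the posterior is Normal; its mode equals its mean, the precision-weighted average.
Prior precision 1/σ₀² = 1/10 = 0.1; data precision n/σ² = 26/4 = 6.5.
θ̂ = (0.1·7 + 6.5·9.57) / (0.1 + 6.5) = 62.905/6.6 = 12581/1320 ≈ 9.5311.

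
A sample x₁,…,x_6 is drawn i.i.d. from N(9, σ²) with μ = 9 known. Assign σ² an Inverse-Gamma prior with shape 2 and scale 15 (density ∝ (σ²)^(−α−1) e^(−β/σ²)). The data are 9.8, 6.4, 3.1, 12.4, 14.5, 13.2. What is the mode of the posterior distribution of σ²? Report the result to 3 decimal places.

σ̂²_MAP = 10.972

Sum of squared deviations about the known mean: SS = (9.8−9)² + (6.4−9)² + (3.1−9)² + (12.4−9)² + (14.5−9)² + (13.2−9)² = 101.66.
The Normal likelihood contributes (σ²)^(−n/2) exp(−SS/(2σ²)), so the posterior is Inverse-Gamma(α + n/2, β + SS/2) = Inverse-Gamma(5, 65.83).
The mode of Inverse-Gamma(a, b) is b/(a+1) = 65.83/6 ≈ 10.972.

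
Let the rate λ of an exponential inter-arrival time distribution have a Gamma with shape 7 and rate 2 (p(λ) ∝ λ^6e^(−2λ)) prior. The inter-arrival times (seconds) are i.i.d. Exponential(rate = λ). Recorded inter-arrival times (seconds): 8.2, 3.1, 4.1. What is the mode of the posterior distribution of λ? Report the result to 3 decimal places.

The Exponential(rate=λ) likelihood is ∝ λ^n e^(−λΣtᵢ). Here n = 3 and Σtᵢ = 8.2 + 3.1 + 4.1 = 15.4.
Posterior ∝ λ^6e^(−2λ) · λ^3e^(−15.4λ) = λ^9e^(−17.4λ), i.e. Gamma(10, 17.4).
Mode = (a−1)/b = 9/17.4 ≈ 0.517.

λ̂_MAP = 0.517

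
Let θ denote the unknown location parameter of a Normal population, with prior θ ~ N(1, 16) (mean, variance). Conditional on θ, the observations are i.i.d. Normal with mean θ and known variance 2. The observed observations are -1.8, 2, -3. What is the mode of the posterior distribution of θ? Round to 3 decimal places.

θ̂_MAP = -0.856

n = 3; x̄ = ((-1.8) + 2 + (-3))/3 = -2.8/3 = -14/15 ≈ -0.9333.
For a Normal prior and Normal likelihood with known variance, the posterior is Normal; its mode equals its mean, the precision-weighted average.
Prior precision 1/σ₀² = 1/16 = 0.0625; data precision n/σ² = 3/2 = 1.5.
θ̂ = (0.0625·1 + 1.5·(-14/15)) / (0.0625 + 1.5) = (-1.3375)/1.5625 = -0.856.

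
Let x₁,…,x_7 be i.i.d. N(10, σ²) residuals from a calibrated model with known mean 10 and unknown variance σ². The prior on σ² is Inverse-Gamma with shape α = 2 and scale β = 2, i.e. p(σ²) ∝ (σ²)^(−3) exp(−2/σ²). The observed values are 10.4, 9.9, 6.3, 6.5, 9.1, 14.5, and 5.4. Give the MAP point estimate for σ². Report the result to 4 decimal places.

Sum of squared deviations about the known mean: SS = (10.4−10)² + (9.9−10)² + (6.3−10)² + (6.5−10)² + (9.1−10)² + (14.5−10)² + (5.4−10)² = 68.33.
The Normal likelihood contributes (σ²)^(−n/2) exp(−SS/(2σ²)), so the posterior is Inverse-Gamma(α + n/2, β + SS/2) = Inverse-Gamma(5.5, 36.165).
The mode of Inverse-Gamma(a, b) is b/(a+1) = 36.165/6.5 ≈ 5.5638.

σ̂²_MAP = 5.5638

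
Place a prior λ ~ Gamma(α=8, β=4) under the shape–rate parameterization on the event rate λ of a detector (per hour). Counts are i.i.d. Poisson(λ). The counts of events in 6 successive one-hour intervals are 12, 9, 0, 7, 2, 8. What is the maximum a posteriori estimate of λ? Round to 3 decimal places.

λ̂_MAP = 4.500

Σxᵢ = 12+9+0+7+2+8 = 38, with n = 6.
Posterior ∝ λ^7e^(−4λ) · λ^38e^(−6λ) = λ^45e^(−10λ), i.e. Gamma(shape=46, rate=10).
The mode of a Gamma(a, b) with a ≥ 1 (shape–rate) is (a−1)/b = 45/10 ≈ 4.500.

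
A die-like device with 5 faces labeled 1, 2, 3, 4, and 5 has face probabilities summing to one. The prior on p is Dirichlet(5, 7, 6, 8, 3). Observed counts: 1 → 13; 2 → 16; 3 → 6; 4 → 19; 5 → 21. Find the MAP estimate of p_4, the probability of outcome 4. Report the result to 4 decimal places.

MAP estimate: 0.2626

The posterior is Dirichlet(αᵢ + nᵢ) = Dirichlet(18, 23, 12, 27, 24).
For a Dirichlet(a₁,…,a_K) with all aᵢ > 1, the mode has j-th component (aⱼ − 1)/(Σaᵢ − K).
Here Σaᵢ = 104 and K = 5, so p_4 = (27 − 1)/(104 − 5) = 26/99 ≈ 0.2626.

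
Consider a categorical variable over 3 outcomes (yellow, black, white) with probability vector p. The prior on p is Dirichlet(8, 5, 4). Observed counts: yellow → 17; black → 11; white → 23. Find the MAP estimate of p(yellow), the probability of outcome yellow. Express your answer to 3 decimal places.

MAP estimate of p(yellow) = 0.369

The posterior is Dirichlet(αᵢ + nᵢ) = Dirichlet(25, 16, 27).
For a Dirichlet(a₁,…,a_K) with all aᵢ > 1, the mode has j-th component (aⱼ − 1)/(Σaᵢ − K).
Here Σaᵢ = 68 and K = 3, so p(yellow) = (25 − 1)/(68 − 3) = 24/65 ≈ 0.369.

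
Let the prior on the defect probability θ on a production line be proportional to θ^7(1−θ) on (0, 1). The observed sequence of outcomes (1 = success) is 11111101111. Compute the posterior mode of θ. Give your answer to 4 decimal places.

The prior density ∝ θ^7(1−θ)^1 is the kernel of Beta(8, 2).
Data: 10 successes in 11 trials (from the sequence). The binomial likelihood contributes θ^10(1−θ)^1, so the posterior is Beta(8+10, 2+1) = Beta(18, 3).
For Beta(a, b) with a, b > 1 the mode is (a−1)/(a+b−2) = 17/19 ≈ 0.8947.

θ̂_MAP = 0.8947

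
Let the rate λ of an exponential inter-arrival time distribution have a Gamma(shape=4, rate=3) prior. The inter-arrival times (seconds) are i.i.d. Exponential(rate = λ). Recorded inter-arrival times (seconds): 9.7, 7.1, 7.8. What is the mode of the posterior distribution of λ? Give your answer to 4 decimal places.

The Exponential(rate=λ) likelihood is ∝ λ^n e^(−λΣtᵢ). Here n = 3 and Σtᵢ = 9.7 + 7.1 + 7.8 = 24.6.
Posterior ∝ λ^3e^(−3λ) · λ^3e^(−24.6λ) = λ^6e^(−27.6λ), i.e. Gamma(7, 27.6).
Mode = (a−1)/b = 6/27.6 ≈ 0.2174.

λ̂_MAP = 0.2174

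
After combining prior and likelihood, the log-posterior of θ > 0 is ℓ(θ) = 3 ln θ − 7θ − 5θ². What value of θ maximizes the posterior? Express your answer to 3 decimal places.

θ̂_MAP = 0.300

ℓ'(θ) = 3/θ − 7 − 10θ. Setting this to zero and multiplying by θ: 10θ² + 7θ − 3 = 0.
θ = (−7 + √(7² + 4·10·3)) / (2·10) = (−7 + √169) / 20 = (−7 + 13)/20 = 3/10.
ℓ''(θ) = −3/θ² − 10 < 0, confirming a maximum.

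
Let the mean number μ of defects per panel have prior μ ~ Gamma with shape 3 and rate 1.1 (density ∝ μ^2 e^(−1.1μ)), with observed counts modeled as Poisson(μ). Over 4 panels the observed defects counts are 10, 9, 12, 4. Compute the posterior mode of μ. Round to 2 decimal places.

μ̂_MAP = 7.25

Σxᵢ = 10+9+12+4 = 35, with n = 4.
Posterior ∝ μ^2e^(−1.1μ) · μ^35e^(−4μ) = μ^37e^(−5.1μ), i.e. Gamma(shape=38, rate=5.1).
The mode of a Gamma(a, b) with a ≥ 1 (shape–rate) is (a−1)/b = 37/5.1 ≈ 7.25.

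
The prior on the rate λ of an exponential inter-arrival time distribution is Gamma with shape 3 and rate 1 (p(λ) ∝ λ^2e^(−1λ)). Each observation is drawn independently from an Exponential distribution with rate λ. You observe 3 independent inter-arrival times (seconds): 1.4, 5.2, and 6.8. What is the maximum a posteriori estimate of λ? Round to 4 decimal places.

λ̂_MAP = 0.3472

The Exponential(rate=λ) likelihood is ∝ λ^n e^(−λΣtᵢ). Here n = 3 and Σtᵢ = 1.4 + 5.2 + 6.8 = 13.4.
Posterior ∝ λ^2e^(−1λ) · λ^3e^(−13.4λ) = λ^5e^(−14.4λ), i.e. Gamma(6, 14.4).
Mode = (a−1)/b = 5/14.4 ≈ 0.3472.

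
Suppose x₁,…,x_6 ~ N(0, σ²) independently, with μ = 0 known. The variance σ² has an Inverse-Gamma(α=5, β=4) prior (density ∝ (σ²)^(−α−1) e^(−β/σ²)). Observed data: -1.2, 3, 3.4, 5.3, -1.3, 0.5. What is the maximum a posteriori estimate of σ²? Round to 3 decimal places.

Sum of squared deviations about the known mean: SS = (-1.2−0)² + (3−0)² + (3.4−0)² + (5.3−0)² + (-1.3−0)² + (0.5−0)² = 52.03.
The Normal likelihood contributes (σ²)^(−n/2) exp(−SS/(2σ²)), so the posterior is Inverse-Gamma(α + n/2, β + SS/2) = Inverse-Gamma(8, 30.015).
The mode of Inverse-Gamma(a, b) is b/(a+1) = 30.015/9 ≈ 3.335.

σ̂²_MAP = 3.335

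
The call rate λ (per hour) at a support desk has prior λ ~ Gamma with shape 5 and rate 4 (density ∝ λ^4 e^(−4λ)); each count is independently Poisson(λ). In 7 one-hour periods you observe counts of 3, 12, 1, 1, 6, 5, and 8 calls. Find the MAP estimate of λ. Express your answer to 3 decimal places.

λ̂_MAP = 3.636

Σxᵢ = 3+12+1+1+6+5+8 = 36, with n = 7.
Posterior ∝ λ^4e^(−4λ) · λ^36e^(−7λ) = λ^40e^(−11λ), i.e. Gamma(shape=41, rate=11).
The mode of a Gamma(a, b) with a ≥ 1 (shape–rate) is (a−1)/b = 40/11 ≈ 3.636.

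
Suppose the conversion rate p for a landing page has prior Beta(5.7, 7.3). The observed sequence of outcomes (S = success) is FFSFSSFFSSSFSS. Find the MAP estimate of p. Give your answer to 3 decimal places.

Prior: Beta(5.7, 7.3).
Data: 8 successes in 14 trials (from the sequence). The binomial likelihood contributes p^8(1−p)^6, so the posterior is Beta(5.7+8, 7.3+6) = Beta(13.7, 13.3).
For Beta(a, b) with a, b > 1 the mode is (a−1)/(a+b−2) = 12.7/25 ≈ 0.508.

p̂_MAP = 0.508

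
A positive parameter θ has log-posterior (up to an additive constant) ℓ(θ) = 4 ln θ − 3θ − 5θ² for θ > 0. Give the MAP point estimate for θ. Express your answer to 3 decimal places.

θ̂_MAP = 0.500

ℓ'(θ) = 4/θ − 3 − 10θ. Setting this to zero and multiplying by θ: 10θ² + 3θ − 4 = 0.
θ = (−3 + √(3² + 4·10·4)) / (2·10) = (−3 + √169) / 20 = (−3 + 13)/20 = 1/2.
ℓ''(θ) = −4/θ² − 10 < 0, confirming a maximum.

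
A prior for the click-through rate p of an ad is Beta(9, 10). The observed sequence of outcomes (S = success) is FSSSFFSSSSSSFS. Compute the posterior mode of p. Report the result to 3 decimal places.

p̂_MAP = 0.581

Prior: Beta(9, 10).
Data: 10 successes in 14 trials (from the sequence). The binomial likelihood contributes p^10(1−p)^4, so the posterior is Beta(9+10, 10+4) = Beta(19, 14).
For Beta(a, b) with a, b > 1 the mode is (a−1)/(a+b−2) = 18/31 ≈ 0.581.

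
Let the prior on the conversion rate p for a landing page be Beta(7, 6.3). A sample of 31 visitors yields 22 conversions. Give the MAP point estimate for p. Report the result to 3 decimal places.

p̂_MAP = 0.662

Prior: Beta(7, 6.3).
Data: 22 successes in 31 trials. The binomial likelihood contributes p^22(1−p)^9, so the posterior is Beta(7+22, 6.3+9) = Beta(29, 15.3).
For Beta(a, b) with a, b > 1 the mode is (a−1)/(a+b−2) = 28/42.3 ≈ 0.662.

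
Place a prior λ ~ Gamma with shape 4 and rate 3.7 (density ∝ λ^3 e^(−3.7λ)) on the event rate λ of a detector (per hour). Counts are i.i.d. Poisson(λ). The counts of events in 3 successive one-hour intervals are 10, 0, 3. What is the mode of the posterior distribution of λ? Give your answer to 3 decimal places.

λ̂_MAP = 2.388

Σxᵢ = 10+0+3 = 13, with n = 3.
Posterior ∝ λ^3e^(−3.7λ) · λ^13e^(−3λ) = λ^16e^(−6.7λ), i.e. Gamma(shape=17, rate=6.7).
The mode of a Gamma(a, b) with a ≥ 1 (shape–rate) is (a−1)/b = 16/6.7 ≈ 2.388.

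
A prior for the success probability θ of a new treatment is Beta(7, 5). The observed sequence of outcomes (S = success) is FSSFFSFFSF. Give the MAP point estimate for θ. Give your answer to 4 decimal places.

θ̂_MAP = 0.5000

Prior: Beta(7, 5).
Data: 4 successes in 10 trials (from the sequence). The binomial likelihood contributes θ^4(1−θ)^6, so the posterior is Beta(7+4, 5+6) = Beta(11, 11).
For Beta(a, b) with a, b > 1 the mode is (a−1)/(a+b−2) = 10/20 ≈ 0.5000.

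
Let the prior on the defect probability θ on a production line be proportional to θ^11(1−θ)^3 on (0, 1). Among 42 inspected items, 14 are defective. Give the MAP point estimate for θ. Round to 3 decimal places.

θ̂_MAP = 0.446

The prior density ∝ θ^11(1−θ)^3 is the kernel of Beta(12, 4).
Data: 14 successes in 42 trials. The binomial likelihood contributes θ^14(1−θ)^28, so the posterior is Beta(12+14, 4+28) = Beta(26, 32).
For Beta(a, b) with a, b > 1 the mode is (a−1)/(a+b−2) = 25/56 ≈ 0.446.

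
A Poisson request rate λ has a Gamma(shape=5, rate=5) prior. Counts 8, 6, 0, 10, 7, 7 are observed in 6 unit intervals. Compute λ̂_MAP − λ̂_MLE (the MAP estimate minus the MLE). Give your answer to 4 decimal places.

MAP − MLE = -2.5152

Σxᵢ = 38. Posterior is Gamma(43, 11); MAP = (43−1)/11 = 42/11 ≈ 3.81818.
MLE = x̄ = 38/6 ≈ 6.33333.
Difference = 42/11 − 38/6 = -83/33 ≈ -2.5152.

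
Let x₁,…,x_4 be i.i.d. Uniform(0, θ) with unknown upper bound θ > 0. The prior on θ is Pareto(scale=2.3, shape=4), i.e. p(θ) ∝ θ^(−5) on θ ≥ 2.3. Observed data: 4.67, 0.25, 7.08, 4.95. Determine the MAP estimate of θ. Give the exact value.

θ̂_MAP = 7.08

The Uniform(0, θ) likelihood is θ^(−n) for θ ≥ max(xᵢ), zero otherwise. Here max(xᵢ) = 7.08.
Posterior ∝ θ^(−5) · θ^(−4) = θ^(−9) on θ ≥ max(2.3, 7.08) = 7.08.
This density is strictly decreasing in θ, so the posterior mode lies at the lower boundary of the support.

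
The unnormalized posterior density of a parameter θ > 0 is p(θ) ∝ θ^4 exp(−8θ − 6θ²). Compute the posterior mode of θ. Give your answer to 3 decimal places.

ℓ'(θ) = 4/θ − 8 − 12θ. Setting this to zero and multiplying by θ: 12θ² + 8θ − 4 = 0.
θ = (−8 + √(8² + 4·12·4)) / (2·12) = (−8 + √256) / 24 = (−8 + 16)/24 = 1/3.
ℓ''(θ) = −4/θ² − 12 < 0, confirming a maximum.

θ̂_MAP = 0.333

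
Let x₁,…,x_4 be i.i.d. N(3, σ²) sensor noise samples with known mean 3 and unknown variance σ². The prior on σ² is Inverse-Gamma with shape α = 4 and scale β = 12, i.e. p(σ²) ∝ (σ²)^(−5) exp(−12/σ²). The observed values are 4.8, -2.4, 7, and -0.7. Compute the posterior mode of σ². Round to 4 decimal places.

σ̂²_MAP = 6.1493

Sum of squared deviations about the known mean: SS = (4.8−3)² + (-2.4−3)² + (7−3)² + (-0.7−3)² = 62.09.
The Normal likelihood contributes (σ²)^(−n/2) exp(−SS/(2σ²)), so the posterior is Inverse-Gamma(α + n/2, β + SS/2) = Inverse-Gamma(6, 43.045).
The mode of Inverse-Gamma(a, b) is b/(a+1) = 43.045/7 ≈ 6.1493.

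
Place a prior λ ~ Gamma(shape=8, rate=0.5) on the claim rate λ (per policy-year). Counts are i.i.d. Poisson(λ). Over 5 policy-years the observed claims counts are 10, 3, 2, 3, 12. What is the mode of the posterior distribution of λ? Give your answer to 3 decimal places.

λ̂_MAP = 6.727

Σxᵢ = 10+3+2+3+12 = 30, with n = 5.
Posterior ∝ λ^7e^(−0.5λ) · λ^30e^(−5λ) = λ^37e^(−5.5λ), i.e. Gamma(shape=38, rate=5.5).
The mode of a Gamma(a, b) with a ≥ 1 (shape–rate) is (a−1)/b = 37/5.5 ≈ 6.727.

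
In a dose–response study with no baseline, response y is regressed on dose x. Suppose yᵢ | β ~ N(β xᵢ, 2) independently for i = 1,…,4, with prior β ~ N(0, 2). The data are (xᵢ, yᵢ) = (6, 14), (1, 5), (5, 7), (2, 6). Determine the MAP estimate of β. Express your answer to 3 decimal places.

log p(β | y) = −Σ(yᵢ − βxᵢ)²/(2·2) − β²/(2·2) + const.
Setting the derivative to zero: Σxᵢ(yᵢ − βxᵢ)/2 − β/2 = 0, so β = Σxᵢyᵢ / (Σxᵢ² + σ²/τ²).
Σxᵢyᵢ = 6·14 + 1·5 + 5·7 + 2·6 = 136; Σxᵢ² = 66; σ²/τ² = 1.
β̂_MAP = 136 / (66 + 1) = 136/67 ≈ 2.030.

β̂_MAP = 2.030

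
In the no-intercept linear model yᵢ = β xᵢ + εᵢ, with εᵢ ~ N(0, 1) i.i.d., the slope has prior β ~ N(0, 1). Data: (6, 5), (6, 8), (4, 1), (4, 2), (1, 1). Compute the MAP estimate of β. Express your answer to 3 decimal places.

log p(β | y) = −Σ(yᵢ − βxᵢ)²/(2·1) − β²/(2·1) + const.
Setting the derivative to zero: Σxᵢ(yᵢ − βxᵢ)/1 − β/1 = 0, so β = Σxᵢyᵢ / (Σxᵢ² + σ²/τ²).
Σxᵢyᵢ = 6·5 + 6·8 + 4·1 + 4·2 + 1·1 = 91; Σxᵢ² = 105; σ²/τ² = 1.
β̂_MAP = 91 / (105 + 1) = 91/106 ≈ 0.858.

β̂_MAP = 0.858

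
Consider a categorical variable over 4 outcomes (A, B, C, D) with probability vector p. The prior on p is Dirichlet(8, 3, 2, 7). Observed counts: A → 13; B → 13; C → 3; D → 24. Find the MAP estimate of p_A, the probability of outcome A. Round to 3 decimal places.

The posterior is Dirichlet(αᵢ + nᵢ) = Dirichlet(21, 16, 5, 31).
For a Dirichlet(a₁,…,a_K) with all aᵢ > 1, the mode has j-th component (aⱼ − 1)/(Σaᵢ − K).
Here Σaᵢ = 73 and K = 4, so p_A = (21 − 1)/(73 − 4) = 20/69 ≈ 0.290.

MAP estimate of p_A = 0.290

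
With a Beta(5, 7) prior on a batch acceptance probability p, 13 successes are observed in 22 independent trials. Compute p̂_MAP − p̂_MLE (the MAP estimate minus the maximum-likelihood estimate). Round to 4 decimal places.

Posterior is Beta(18, 16); MAP = (18−1)/(34−2) = 17/32 ≈ 0.53125.
MLE ignores the prior: p̂_MLE = k/n = 13/22 ≈ 0.59091.
Difference = 17/32 − 13/22 = -21/352 ≈ -0.0597.

MAP − MLE = -0.0597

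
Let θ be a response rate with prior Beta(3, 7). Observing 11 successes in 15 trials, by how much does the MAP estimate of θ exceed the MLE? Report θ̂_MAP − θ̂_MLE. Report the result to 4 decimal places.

Posterior is Beta(14, 11); MAP = (14−1)/(25−2) = 13/23 ≈ 0.56522.
MLE ignores the prior: θ̂_MLE = k/n = 11/15 ≈ 0.73333.
Difference = 13/23 − 11/15 = -58/345 ≈ -0.1681.

MAP − MLE = -0.1681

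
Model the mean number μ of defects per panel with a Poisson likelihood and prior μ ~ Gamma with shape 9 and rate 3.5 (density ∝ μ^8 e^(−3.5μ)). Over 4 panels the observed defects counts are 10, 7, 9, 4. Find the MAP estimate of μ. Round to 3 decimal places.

μ̂_MAP = 5.067

Σxᵢ = 10+7+9+4 = 30, with n = 4.
Posterior ∝ μ^8e^(−3.5μ) · μ^30e^(−4μ) = μ^38e^(−7.5μ), i.e. Gamma(shape=39, rate=7.5).
The mode of a Gamma(a, b) with a ≥ 1 (shape–rate) is (a−1)/b = 38/7.5 ≈ 5.067.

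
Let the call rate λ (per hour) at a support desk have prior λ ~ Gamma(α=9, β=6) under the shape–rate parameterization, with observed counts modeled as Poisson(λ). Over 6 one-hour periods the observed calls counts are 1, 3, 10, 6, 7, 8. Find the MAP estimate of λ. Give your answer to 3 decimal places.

λ̂_MAP = 3.583

Σxᵢ = 1+3+10+6+7+8 = 35, with n = 6.
Posterior ∝ λ^8e^(−6λ) · λ^35e^(−6λ) = λ^43e^(−12λ), i.e. Gamma(shape=44, rate=12).
The mode of a Gamma(a, b) with a ≥ 1 (shape–rate) is (a−1)/b = 43/12 ≈ 3.583.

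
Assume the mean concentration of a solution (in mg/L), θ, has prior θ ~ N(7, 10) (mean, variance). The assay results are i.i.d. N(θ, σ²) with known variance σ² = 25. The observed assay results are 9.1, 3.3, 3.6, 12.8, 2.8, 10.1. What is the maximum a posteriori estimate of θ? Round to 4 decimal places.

n = 6; x̄ = (9.1 + 3.3 + 3.6 + 12.8 + 2.8 + 10.1)/6 = 41.7/6 = 6.95.
For a Normal prior and Normal likelihood with known variance, the posterior is Normal; its mode equals its mean, the precision-weighted average.
Prior precision 1/σ₀² = 1/10 = 0.1; data precision n/σ² = 6/25 = 0.24.
θ̂ = (0.1·7 + 0.24·6.95) / (0.1 + 0.24) = 2.368/0.34 = 592/85 ≈ 6.9647.

θ̂_MAP = 6.9647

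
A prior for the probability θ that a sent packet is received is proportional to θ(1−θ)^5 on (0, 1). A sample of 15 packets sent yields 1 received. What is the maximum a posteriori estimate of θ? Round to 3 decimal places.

The prior density ∝ θ(1−θ)^5 is the kernel of Beta(2, 6).
Data: 1 success in 15 trials. The binomial likelihood contributes θ(1−θ)^14, so the posterior is Beta(2+1, 6+14) = Beta(3, 20).
For Beta(a, b) with a, b > 1 the mode is (a−1)/(a+b−2) = 2/21 ≈ 0.095.

θ̂_MAP = 0.095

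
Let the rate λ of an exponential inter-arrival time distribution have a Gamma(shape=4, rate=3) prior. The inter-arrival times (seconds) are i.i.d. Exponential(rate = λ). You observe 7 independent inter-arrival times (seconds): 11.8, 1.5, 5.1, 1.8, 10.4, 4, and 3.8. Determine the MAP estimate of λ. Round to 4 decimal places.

λ̂_MAP = 0.2415

The Exponential(rate=λ) likelihood is ∝ λ^n e^(−λΣtᵢ). Here n = 7 and Σtᵢ = 11.8 + 1.5 + 5.1 + 1.8 + 10.4 + 4 + 3.8 = 38.4.
Posterior ∝ λ^3e^(−3λ) · λ^7e^(−38.4λ) = λ^10e^(−41.4λ), i.e. Gamma(11, 41.4).
Mode = (a−1)/b = 10/41.4 ≈ 0.2415.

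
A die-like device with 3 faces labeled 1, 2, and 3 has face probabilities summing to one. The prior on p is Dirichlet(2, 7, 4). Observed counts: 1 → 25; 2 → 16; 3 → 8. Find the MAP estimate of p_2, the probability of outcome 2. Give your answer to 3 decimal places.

MAP estimate: 0.373

The posterior is Dirichlet(αᵢ + nᵢ) = Dirichlet(27, 23, 12).
For a Dirichlet(a₁,…,a_K) with all aᵢ > 1, the mode has j-th component (aⱼ − 1)/(Σaᵢ − K).
Here Σaᵢ = 62 and K = 3, so p_2 = (23 − 1)/(62 − 3) = 22/59 ≈ 0.373.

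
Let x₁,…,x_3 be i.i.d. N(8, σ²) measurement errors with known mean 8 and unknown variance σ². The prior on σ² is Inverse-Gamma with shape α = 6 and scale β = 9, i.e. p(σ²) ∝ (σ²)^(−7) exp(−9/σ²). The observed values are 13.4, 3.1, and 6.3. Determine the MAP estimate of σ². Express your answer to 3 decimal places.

σ̂²_MAP = 4.356

Sum of squared deviations about the known mean: SS = (13.4−8)² + (3.1−8)² + (6.3−8)² = 56.06.
The Normal likelihood contributes (σ²)^(−n/2) exp(−SS/(2σ²)), so the posterior is Inverse-Gamma(α + n/2, β + SS/2) = Inverse-Gamma(7.5, 37.03).
The mode of Inverse-Gamma(a, b) is b/(a+1) = 37.03/8.5 ≈ 4.356.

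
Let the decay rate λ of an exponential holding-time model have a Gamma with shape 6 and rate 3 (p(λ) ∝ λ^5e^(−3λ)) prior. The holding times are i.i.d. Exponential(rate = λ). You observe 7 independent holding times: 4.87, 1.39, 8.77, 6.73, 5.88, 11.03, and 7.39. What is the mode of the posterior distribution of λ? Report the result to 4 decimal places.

The Exponential(rate=λ) likelihood is ∝ λ^n e^(−λΣtᵢ). Here n = 7 and Σtᵢ = 4.87 + 1.39 + 8.77 + 6.73 + 5.88 + 11.03 + 7.39 = 46.06.
Posterior ∝ λ^5e^(−3λ) · λ^7e^(−46.06λ) = λ^12e^(−49.06λ), i.e. Gamma(13, 49.06).
Mode = (a−1)/b = 12/49.06 ≈ 0.2446.

λ̂_MAP = 0.2446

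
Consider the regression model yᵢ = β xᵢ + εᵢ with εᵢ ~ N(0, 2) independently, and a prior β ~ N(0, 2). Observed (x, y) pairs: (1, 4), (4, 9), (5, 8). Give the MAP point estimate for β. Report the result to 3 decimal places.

log p(β | y) = −Σ(yᵢ − βxᵢ)²/(2·2) − β²/(2·2) + const.
Setting the derivative to zero: Σxᵢ(yᵢ − βxᵢ)/2 − β/2 = 0, so β = Σxᵢyᵢ / (Σxᵢ² + σ²/τ²).
Σxᵢyᵢ = 1·4 + 4·9 + 5·8 = 80; Σxᵢ² = 42; σ²/τ² = 1.
β̂_MAP = 80 / (42 + 1) = 80/43 ≈ 1.860.

β̂_MAP = 1.860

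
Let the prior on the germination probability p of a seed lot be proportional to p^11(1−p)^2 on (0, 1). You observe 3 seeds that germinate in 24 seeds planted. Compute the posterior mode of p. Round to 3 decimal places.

The prior density ∝ p^11(1−p)^2 is the kernel of Beta(12, 3).
Data: 3 successes in 24 trials. The binomial likelihood contributes p^3(1−p)^21, so the posterior is Beta(12+3, 3+21) = Beta(15, 24).
For Beta(a, b) with a, b > 1 the mode is (a−1)/(a+b−2) = 14/37 ≈ 0.378.

p̂_MAP = 0.378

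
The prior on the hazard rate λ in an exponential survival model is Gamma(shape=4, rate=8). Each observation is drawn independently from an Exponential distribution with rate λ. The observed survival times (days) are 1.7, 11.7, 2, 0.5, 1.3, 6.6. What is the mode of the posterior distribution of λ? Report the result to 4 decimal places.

The Exponential(rate=λ) likelihood is ∝ λ^n e^(−λΣtᵢ). Here n = 6 and Σtᵢ = 1.7 + 11.7 + 2 + 0.5 + 1.3 + 6.6 = 23.8.
Posterior ∝ λ^3e^(−8λ) · λ^6e^(−23.8λ) = λ^9e^(−31.8λ), i.e. Gamma(10, 31.8).
Mode = (a−1)/b = 9/31.8 ≈ 0.2830.

λ̂_MAP = 0.2830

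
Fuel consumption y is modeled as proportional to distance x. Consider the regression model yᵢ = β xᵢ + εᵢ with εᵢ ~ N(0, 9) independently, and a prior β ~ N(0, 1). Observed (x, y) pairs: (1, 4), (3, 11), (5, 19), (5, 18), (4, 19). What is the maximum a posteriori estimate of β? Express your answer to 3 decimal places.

β̂_MAP = 3.506

log p(β | y) = −Σ(yᵢ − βxᵢ)²/(2·9) − β²/(2·1) + const.
Setting the derivative to zero: Σxᵢ(yᵢ − βxᵢ)/9 − β/1 = 0, so β = Σxᵢyᵢ / (Σxᵢ² + σ²/τ²).
Σxᵢyᵢ = 1·4 + 3·11 + 5·19 + 5·18 + 4·19 = 298; Σxᵢ² = 76; σ²/τ² = 9.
β̂_MAP = 298 / (76 + 9) = 298/85 ≈ 3.506.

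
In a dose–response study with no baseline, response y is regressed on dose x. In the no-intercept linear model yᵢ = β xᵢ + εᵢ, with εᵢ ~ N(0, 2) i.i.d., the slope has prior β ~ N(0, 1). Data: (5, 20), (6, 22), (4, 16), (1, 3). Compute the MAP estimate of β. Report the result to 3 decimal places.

β̂_MAP = 3.738

log p(β | y) = −Σ(yᵢ − βxᵢ)²/(2·2) − β²/(2·1) + const.
Setting the derivative to zero: Σxᵢ(yᵢ − βxᵢ)/2 − β/1 = 0, so β = Σxᵢyᵢ / (Σxᵢ² + σ²/τ²).
Σxᵢyᵢ = 5·20 + 6·22 + 4·16 + 1·3 = 299; Σxᵢ² = 78; σ²/τ² = 2.
β̂_MAP = 299 / (78 + 2) = 299/80 ≈ 3.738.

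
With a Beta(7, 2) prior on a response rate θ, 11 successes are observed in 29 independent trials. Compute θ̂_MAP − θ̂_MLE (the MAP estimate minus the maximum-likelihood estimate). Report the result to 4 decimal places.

MAP − MLE = 0.0929

Posterior is Beta(18, 20); MAP = (18−1)/(38−2) = 17/36 ≈ 0.47222.
MLE ignores the prior: θ̂_MLE = k/n = 11/29 ≈ 0.37931.
Difference = 17/36 − 11/29 = 97/1044 ≈ 0.0929.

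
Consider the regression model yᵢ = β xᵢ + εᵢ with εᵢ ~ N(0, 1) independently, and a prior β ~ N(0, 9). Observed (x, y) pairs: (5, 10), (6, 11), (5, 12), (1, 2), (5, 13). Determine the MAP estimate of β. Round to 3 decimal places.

β̂_MAP = 2.167

log p(β | y) = −Σ(yᵢ − βxᵢ)²/(2·1) − β²/(2·9) + const.
Setting the derivative to zero: Σxᵢ(yᵢ − βxᵢ)/1 − β/9 = 0, so β = Σxᵢyᵢ / (Σxᵢ² + σ²/τ²).
Σxᵢyᵢ = 5·10 + 6·11 + 5·12 + 1·2 + 5·13 = 243; Σxᵢ² = 112; σ²/τ² = 1/9.
β̂_MAP = 243 / (112 + 1/9) = 243/(1009/9) = 2187/1009 ≈ 2.167.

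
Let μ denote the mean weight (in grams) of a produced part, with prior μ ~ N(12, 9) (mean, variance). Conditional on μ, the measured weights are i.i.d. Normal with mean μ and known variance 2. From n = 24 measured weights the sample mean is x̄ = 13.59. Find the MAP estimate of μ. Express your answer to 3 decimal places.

μ̂_MAP = 13.575

n = 24, x̄ = 13.59.
For a Normal prior and Normal likelihood with known variance, the posterior is Normal; its mode equals its mean, the precision-weighted average.
Prior precision 1/σ₀² = 1/9; data precision n/σ² = 24/2 = 12.
μ̂ = ((1/9)·12 + 12·13.59) / (1/9 + 12) = (12331/75)/(109/9) = 36993/2725 ≈ 13.575.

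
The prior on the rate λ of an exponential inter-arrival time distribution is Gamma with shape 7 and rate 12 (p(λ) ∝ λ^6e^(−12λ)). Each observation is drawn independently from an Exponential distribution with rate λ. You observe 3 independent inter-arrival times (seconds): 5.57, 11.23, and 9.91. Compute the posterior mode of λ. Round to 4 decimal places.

λ̂_MAP = 0.2325

The Exponential(rate=λ) likelihood is ∝ λ^n e^(−λΣtᵢ). Here n = 3 and Σtᵢ = 5.57 + 11.23 + 9.91 = 26.71.
Posterior ∝ λ^6e^(−12λ) · λ^3e^(−26.71λ) = λ^9e^(−38.71λ), i.e. Gamma(10, 38.71).
Mode = (a−1)/b = 9/38.71 ≈ 0.2325.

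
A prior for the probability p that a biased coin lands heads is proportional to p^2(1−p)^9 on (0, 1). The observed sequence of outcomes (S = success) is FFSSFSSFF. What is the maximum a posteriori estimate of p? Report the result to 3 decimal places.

p̂_MAP = 0.300

The prior density ∝ p^2(1−p)^9 is the kernel of Beta(3, 10).
Data: 4 successes in 9 trials (from the sequence). The binomial likelihood contributes p^4(1−p)^5, so the posterior is Beta(3+4, 10+5) = Beta(7, 15).
For Beta(a, b) with a, b > 1 the mode is (a−1)/(a+b−2) = 6/20 ≈ 0.300.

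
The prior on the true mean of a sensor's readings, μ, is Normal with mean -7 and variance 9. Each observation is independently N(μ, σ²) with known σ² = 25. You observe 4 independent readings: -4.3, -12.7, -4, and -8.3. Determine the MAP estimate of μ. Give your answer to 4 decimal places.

μ̂_MAP = -7.1918

n = 4; x̄ = ((-4.3) + (-12.7) + (-4) + (-8.3))/4 = -29.3/4 = -7.325.
For a Normal prior and Normal likelihood with known variance, the posterior is Normal; its mode equals its mean, the precision-weighted average.
Prior precision 1/σ₀² = 1/9; data precision n/σ² = 4/25 = 0.16.
μ̂ = ((1/9)·(-7) + 0.16·(-7.325)) / (1/9 + 0.16) = (-4387/2250)/(61/225) = -4387/610 ≈ -7.1918.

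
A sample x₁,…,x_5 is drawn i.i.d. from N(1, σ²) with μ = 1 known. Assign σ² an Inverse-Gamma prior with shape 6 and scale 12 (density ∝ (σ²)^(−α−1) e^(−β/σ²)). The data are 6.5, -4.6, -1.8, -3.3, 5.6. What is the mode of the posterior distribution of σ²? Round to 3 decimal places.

σ̂²_MAP = 7.005

Sum of squared deviations about the known mean: SS = (6.5−1)² + (-4.6−1)² + (-1.8−1)² + (-3.3−1)² + (5.6−1)² = 109.1.
The Normal likelihood contributes (σ²)^(−n/2) exp(−SS/(2σ²)), so the posterior is Inverse-Gamma(α + n/2, β + SS/2) = Inverse-Gamma(8.5, 66.55).
The mode of Inverse-Gamma(a, b) is b/(a+1) = 66.55/9.5 ≈ 7.005.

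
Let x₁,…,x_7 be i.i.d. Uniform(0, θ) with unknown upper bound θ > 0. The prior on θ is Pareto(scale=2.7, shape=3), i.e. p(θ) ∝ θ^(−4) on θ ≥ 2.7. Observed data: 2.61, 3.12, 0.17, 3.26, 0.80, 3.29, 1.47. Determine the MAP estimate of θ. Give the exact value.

θ̂_MAP = 3.29

The Uniform(0, θ) likelihood is θ^(−n) for θ ≥ max(xᵢ), zero otherwise. Here max(xᵢ) = 3.29.
Posterior ∝ θ^(−4) · θ^(−7) = θ^(−11) on θ ≥ max(2.7, 3.29) = 3.29.
This density is strictly decreasing in θ, so the posterior mode lies at the lower boundary of the support.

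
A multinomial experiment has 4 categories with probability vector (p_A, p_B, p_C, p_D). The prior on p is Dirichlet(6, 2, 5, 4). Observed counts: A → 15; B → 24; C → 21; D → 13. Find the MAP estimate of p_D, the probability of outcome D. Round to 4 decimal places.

The posterior is Dirichlet(αᵢ + nᵢ) = Dirichlet(21, 26, 26, 17).
For a Dirichlet(a₁,…,a_K) with all aᵢ > 1, the mode has j-th component (aⱼ − 1)/(Σaᵢ − K).
Here Σaᵢ = 90 and K = 4, so p_D = (17 − 1)/(90 − 4) = 16/86 ≈ 0.1860.

MAP estimate of p_D = 0.1860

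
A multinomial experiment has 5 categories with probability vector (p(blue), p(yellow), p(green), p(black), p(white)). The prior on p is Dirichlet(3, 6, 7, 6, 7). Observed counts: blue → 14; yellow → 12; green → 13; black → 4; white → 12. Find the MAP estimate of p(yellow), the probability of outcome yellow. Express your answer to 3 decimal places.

MAP estimate of p(yellow) = 0.215

The posterior is Dirichlet(αᵢ + nᵢ) = Dirichlet(17, 18, 20, 10, 19).
For a Dirichlet(a₁,…,a_K) with all aᵢ > 1, the mode has j-th component (aⱼ − 1)/(Σaᵢ − K).
Here Σaᵢ = 84 and K = 5, so p(yellow) = (18 − 1)/(84 − 5) = 17/79 ≈ 0.215.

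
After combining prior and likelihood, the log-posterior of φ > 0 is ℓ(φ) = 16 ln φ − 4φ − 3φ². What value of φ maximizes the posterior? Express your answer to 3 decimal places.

φ̂_MAP = 1.333

ℓ'(φ) = 16/φ − 4 − 6φ. Setting this to zero and multiplying by φ: 6φ² + 4φ − 16 = 0.
φ = (−4 + √(4² + 4·6·16)) / (2·6) = (−4 + √400) / 12 = (−4 + 20)/12 = 4/3.
ℓ''(φ) = −16/φ² − 6 < 0, confirming a maximum.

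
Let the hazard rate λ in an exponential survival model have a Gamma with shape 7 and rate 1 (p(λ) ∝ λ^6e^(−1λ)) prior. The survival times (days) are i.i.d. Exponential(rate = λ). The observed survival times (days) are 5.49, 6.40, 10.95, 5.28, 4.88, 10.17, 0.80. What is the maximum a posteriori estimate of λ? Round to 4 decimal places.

λ̂_MAP = 0.2891

The Exponential(rate=λ) likelihood is ∝ λ^n e^(−λΣtᵢ). Here n = 7 and Σtᵢ = 5.49 + 6.40 + 10.95 + 5.28 + 4.88 + 10.17 + 0.80 = 43.97.
Posterior ∝ λ^6e^(−1λ) · λ^7e^(−43.97λ) = λ^13e^(−44.97λ), i.e. Gamma(14, 44.97).
Mode = (a−1)/b = 13/44.97 ≈ 0.2891.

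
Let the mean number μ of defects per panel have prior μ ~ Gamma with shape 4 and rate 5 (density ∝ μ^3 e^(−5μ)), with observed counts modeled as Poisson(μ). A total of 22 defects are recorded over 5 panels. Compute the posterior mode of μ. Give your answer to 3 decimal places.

Σxᵢ = 22, n = 5.
Posterior ∝ μ^3e^(−5μ) · μ^22e^(−5μ) = μ^25e^(−10μ), i.e. Gamma(shape=26, rate=10).
The mode of a Gamma(a, b) with a ≥ 1 (shape–rate) is (a−1)/b = 25/10 ≈ 2.500.

μ̂_MAP = 2.500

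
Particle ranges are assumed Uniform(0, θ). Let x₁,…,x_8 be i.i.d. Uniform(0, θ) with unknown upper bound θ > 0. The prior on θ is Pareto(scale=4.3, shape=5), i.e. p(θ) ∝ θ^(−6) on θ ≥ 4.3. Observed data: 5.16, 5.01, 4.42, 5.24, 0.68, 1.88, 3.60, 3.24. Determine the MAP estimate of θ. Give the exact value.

θ̂_MAP = 5.24

The Uniform(0, θ) likelihood is θ^(−n) for θ ≥ max(xᵢ), zero otherwise. Here max(xᵢ) = 5.24.
Posterior ∝ θ^(−6) · θ^(−8) = θ^(−14) on θ ≥ max(4.3, 5.24) = 5.24.
This density is strictly decreasing in θ, so the posterior mode lies at the lower boundary of the support.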